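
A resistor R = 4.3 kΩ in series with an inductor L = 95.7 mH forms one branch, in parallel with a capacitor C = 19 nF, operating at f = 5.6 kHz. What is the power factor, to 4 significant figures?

0.2511

ω = 2πf = 35190 rad/s
X_L = ωL = 3367 Ω
X_C = 1/(ωC) = 1496 Ω
Branch 1 (R+jX_L): Z₁ = 4300 + j3367 Ω, |Z₁| = 5462 Ω
Branch 2 (−jX_C): Z₂ = −j1496 Ω
Parallel: Z = Z₁Z₂/(Z₁+Z₂), |Z| = 1742 Ω, ∠Z = -75.46°
cos φ = cos(-75.46°) = 0.2511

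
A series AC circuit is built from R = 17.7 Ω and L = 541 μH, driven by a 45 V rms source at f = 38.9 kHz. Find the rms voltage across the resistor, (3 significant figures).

ω = 2πf = 244400 rad/s
X_L = ωL = 132 Ω
Z = 17.7 + j132 Ω
|Z| = √(17.7² + 132²) = 133 Ω
I = V/|Z| = 337 mA
V_R = I·|Z_R| = 0.337 × 17.7 = 5.97 V

5.97 V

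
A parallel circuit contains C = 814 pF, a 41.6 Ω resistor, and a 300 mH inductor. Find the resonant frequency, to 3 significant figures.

ω₀ = 1/√(LC) = 1/√(0.3 × 8.14e-10) = 63990 rad/s
f₀ = ω₀/(2π) = 10.2 kHz

10.2 kHz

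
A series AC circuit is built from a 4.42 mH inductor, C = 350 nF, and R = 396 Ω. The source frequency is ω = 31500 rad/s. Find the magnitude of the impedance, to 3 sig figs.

X_L = ωL = 139 Ω
X_C = 1/(ωC) = 90.7 Ω
Net reactance X = X_L − X_C = 48.5 Ω
Z = 396 + j48.5 Ω
|Z| = √(396² + 48.5²) = 399 Ω

399 Ω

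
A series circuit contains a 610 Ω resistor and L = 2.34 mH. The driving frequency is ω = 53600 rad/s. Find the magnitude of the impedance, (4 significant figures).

622.8 Ω

X_L = ωL = 125.4 Ω
Z = 610.0 + j125.4 Ω
|Z| = √(610.0² + 125.4²) = 622.8 Ω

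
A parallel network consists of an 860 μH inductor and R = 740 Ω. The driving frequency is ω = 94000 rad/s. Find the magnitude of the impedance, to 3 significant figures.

X_L = ωL = 80.8 Ω
Parallel: admittances add. Y = 1/R + 1/(jωL)
Y = (0.00135 − j0.0124) S
|Y| = 0.0124 S → |Z| = 1/|Y| = 80.4 Ω, ∠Z = −∠Y = 83.8°

80.4 Ω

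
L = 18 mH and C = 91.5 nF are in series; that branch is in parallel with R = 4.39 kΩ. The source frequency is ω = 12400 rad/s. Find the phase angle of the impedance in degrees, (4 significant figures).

X_L = ωL = 223.2 Ω
X_C = 1/(ωC) = 881.4 Ω
Branch 1: Z₁ = R = 4390 Ω
Branch 2 (series LC): Z₂ = j(X_L − X_C) = −j658.2 Ω
Parallel: Z = Z₁Z₂/(Z₁+Z₂), |Z| = 650.9 Ω, ∠Z = -81.47°

-81.47°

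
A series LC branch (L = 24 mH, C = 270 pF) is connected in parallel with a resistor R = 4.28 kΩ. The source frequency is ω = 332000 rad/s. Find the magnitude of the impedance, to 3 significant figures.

X_L = ωL = 7970 Ω
X_C = 1/(ωC) = 11200 Ω
Branch 1: Z₁ = R = 4280 Ω
Branch 2 (series LC): Z₂ = j(X_L − X_C) = −j3190 Ω
Parallel: Z = Z₁Z₂/(Z₁+Z₂), |Z| = 2560 Ω, ∠Z = -53.3°

2560 Ω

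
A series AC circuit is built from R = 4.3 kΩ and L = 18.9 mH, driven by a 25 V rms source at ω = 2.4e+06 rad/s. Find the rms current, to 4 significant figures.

X_L = ωL = 45360 Ω
Z = 4300 + j45360 Ω
|Z| = √(4300² + 45360²) = 45560 Ω
I = V/|Z| = 25/45560 = 548.7 μA

548.7 μA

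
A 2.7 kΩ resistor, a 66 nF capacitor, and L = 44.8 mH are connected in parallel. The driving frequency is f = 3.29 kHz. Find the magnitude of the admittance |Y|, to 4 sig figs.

ω = 2πf = 20670 rad/s
X_L = ωL = 926.1 Ω
X_C = 1/(ωC) = 733.0 Ω
Parallel: admittances add. Y = 1/R + 1/(jωL) + jωC
Y = (0.0003704 + j0.0002845) S
|Y| = 0.0004670 S → |Z| = 1/|Y| = 2141 Ω, ∠Z = −∠Y = -37.53°

467.0 μS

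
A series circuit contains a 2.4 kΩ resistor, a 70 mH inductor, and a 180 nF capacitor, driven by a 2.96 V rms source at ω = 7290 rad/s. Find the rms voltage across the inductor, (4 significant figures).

X_L = ωL = 510.3 Ω
X_C = 1/(ωC) = 762.1 Ω
Net reactance X = X_L − X_C = -251.8 Ω
Z = 2400 − j251.8 Ω
|Z| = √(2400² + 251.8²) = 2413 Ω
I = V/|Z| = 1.227 mA
V_L = I·|Z_L| = 0.001227 × 510.3 = 0.6259 V

0.6259 V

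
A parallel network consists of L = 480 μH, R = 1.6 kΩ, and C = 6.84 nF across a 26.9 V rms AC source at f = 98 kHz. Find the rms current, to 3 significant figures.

27.9 mA

ω = 2πf = 615800 rad/s
X_L = ωL = 296 Ω
X_C = 1/(ωC) = 237 Ω
Parallel: admittances add. Y = 1/R + 1/(jωL) + jωC
Y = (0.000625 + j0.000828) S
|Y| = 0.00104 S → |Z| = 1/|Y| = 964 Ω, ∠Z = −∠Y = -53.0°
I = V/|Z| = 26.9/964 = 27.9 mA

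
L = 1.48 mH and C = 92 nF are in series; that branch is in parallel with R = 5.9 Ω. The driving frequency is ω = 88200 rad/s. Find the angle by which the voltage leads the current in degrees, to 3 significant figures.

X_L = ωL = 131 Ω
X_C = 1/(ωC) = 123 Ω
Branch 1: Z₁ = R = 5.90 Ω
Branch 2 (series LC): Z₂ = j(X_L − X_C) = j7.30 Ω
Parallel: Z = Z₁Z₂/(Z₁+Z₂), |Z| = 4.59 Ω, ∠Z = 39.0°

39.0°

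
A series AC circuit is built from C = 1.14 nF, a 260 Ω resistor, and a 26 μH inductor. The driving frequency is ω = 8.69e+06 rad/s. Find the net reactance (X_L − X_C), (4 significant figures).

125.0 Ω

X_L = ωL = 225.9 Ω
X_C = 1/(ωC) = 100.9 Ω
X = 225.9 − 100.9 = 125.0 Ω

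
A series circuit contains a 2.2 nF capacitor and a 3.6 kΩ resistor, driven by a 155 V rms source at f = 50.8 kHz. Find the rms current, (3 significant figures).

40.0 mA

ω = 2πf = 319200 rad/s
X_C = 1/(ωC) = 1420 Ω
Z = 3600 − j1420 Ω
|Z| = √(3600² + 1420²) = 3870 Ω
I = V/|Z| = 155/3870 = 40.0 mA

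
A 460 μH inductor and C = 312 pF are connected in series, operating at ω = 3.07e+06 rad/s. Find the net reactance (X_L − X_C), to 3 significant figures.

368 Ω

X_L = ωL = 1410 Ω
X_C = 1/(ωC) = 1040 Ω
X = 1410 − 1040 = 368 Ω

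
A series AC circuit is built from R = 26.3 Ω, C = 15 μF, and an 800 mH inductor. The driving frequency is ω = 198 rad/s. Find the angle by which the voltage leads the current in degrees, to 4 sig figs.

X_L = ωL = 158.4 Ω
X_C = 1/(ωC) = 336.7 Ω
Net reactance X = X_L − X_C = -178.3 Ω
Z = 26.30 − j178.3 Ω
|Z| = √(26.30² + 178.3²) = 180.2 Ω
∠Z = arctan(-178.3/26.30) = -81.61°

-81.61°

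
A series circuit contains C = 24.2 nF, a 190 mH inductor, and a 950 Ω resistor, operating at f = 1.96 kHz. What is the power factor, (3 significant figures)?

0.683

ω = 2πf = 12320 rad/s
X_L = ωL = 2340 Ω
X_C = 1/(ωC) = 3360 Ω
Net reactance X = X_L − X_C = -1020 Ω
Z = 950 − j1020 Ω
|Z| = √(950² + 1020²) = 1390 Ω
∠Z = arctan(-1020/950) = -46.9°
cos φ = cos(-46.9°) = 0.683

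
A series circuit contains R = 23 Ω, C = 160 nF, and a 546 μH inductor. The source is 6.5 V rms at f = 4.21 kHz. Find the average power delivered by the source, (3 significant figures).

ω = 2πf = 26450 rad/s
X_L = ωL = 14.4 Ω
X_C = 1/(ωC) = 236 Ω
Net reactance X = X_L − X_C = -222 Ω
Z = 23.0 − j222 Ω
|Z| = √(23.0² + 222²) = 223 Ω
∠Z = arctan(-222/23.0) = -84.1°
I = V/|Z| = 29.1 mA
P = VI cos φ = 6.5 × 0.0291 × cos(-84.1°) = 19.5 mW

19.5 mW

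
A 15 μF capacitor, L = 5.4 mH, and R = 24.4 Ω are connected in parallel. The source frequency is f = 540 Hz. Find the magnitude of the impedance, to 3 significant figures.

24.3 Ω

ω = 2πf = 3393 rad/s
X_L = ωL = 18.3 Ω
X_C = 1/(ωC) = 19.6 Ω
Parallel: admittances add. Y = 1/R + 1/(jωL) + jωC
Y = (0.0410 − j0.00369) S
|Y| = 0.0411 S → |Z| = 1/|Y| = 24.3 Ω, ∠Z = −∠Y = 5.14°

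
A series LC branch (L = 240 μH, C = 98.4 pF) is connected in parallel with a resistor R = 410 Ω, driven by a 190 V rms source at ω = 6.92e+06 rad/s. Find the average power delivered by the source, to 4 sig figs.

88.05 W

X_L = ωL = 1661 Ω
X_C = 1/(ωC) = 1469 Ω
Branch 1: Z₁ = R = 410.0 Ω
Branch 2 (series LC): Z₂ = j(X_L − X_C) = j192.2 Ω
Parallel: Z = Z₁Z₂/(Z₁+Z₂), |Z| = 174.0 Ω, ∠Z = 64.88°
I = V/|Z| = 1.092 A
P = VI cos φ = 190 × 1.092 × cos(64.88°) = 88.05 W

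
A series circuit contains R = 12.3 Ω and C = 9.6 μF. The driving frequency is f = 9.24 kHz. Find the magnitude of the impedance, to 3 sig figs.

12.4 Ω

ω = 2πf = 58060 rad/s
X_C = 1/(ωC) = 1.79 Ω
Z = 12.3 − j1.79 Ω
|Z| = √(12.3² + 1.79²) = 12.4 Ω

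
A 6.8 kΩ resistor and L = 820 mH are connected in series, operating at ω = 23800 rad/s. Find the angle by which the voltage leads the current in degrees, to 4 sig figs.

70.79°

X_L = ωL = 19520 Ω
Z = 6800 + j19520 Ω
|Z| = √(6800² + 19520²) = 20670 Ω
∠Z = arctan(19520/6800) = 70.79°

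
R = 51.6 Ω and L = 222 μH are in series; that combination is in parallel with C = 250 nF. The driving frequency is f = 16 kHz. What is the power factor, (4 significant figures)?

ω = 2πf = 100500 rad/s
X_L = ωL = 22.32 Ω
X_C = 1/(ωC) = 39.79 Ω
Branch 1 (R+jX_L): Z₁ = 51.60 + j22.32 Ω, |Z₁| = 56.22 Ω
Branch 2 (−jX_C): Z₂ = −j39.79 Ω
Parallel: Z = Z₁Z₂/(Z₁+Z₂), |Z| = 41.06 Ω, ∠Z = -47.91°
cos φ = cos(-47.91°) = 0.6704

0.6704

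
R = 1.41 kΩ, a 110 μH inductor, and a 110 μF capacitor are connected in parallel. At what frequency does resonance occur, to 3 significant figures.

1.45 kHz

ω₀ = 1/√(LC) = 1/√(0.00011 × 0.00011) = 9091 rad/s
f₀ = ω₀/(2π) = 1.45 kHz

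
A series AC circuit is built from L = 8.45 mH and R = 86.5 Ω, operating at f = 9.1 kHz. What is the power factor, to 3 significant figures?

0.176

ω = 2πf = 57180 rad/s
X_L = ωL = 483 Ω
Z = 86.5 + j483 Ω
|Z| = √(86.5² + 483²) = 491 Ω
∠Z = arctan(483/86.5) = 79.8°
cos φ = cos(79.8°) = 0.176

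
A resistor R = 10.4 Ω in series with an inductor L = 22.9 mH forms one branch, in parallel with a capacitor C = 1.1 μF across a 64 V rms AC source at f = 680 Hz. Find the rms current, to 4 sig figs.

352.8 mA

ω = 2πf = 4273 rad/s
X_L = ωL = 97.84 Ω
X_C = 1/(ωC) = 212.8 Ω
Branch 1 (R+jX_L): Z₁ = 10.40 + j97.84 Ω, |Z₁| = 98.39 Ω
Branch 2 (−jX_C): Z₂ = −j212.8 Ω
Parallel: Z = Z₁Z₂/(Z₁+Z₂), |Z| = 181.4 Ω, ∠Z = 78.76°
I = V/|Z| = 64/181.4 = 352.8 mA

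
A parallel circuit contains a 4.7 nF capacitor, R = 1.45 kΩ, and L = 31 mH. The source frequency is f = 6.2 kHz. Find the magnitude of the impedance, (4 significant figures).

1059 Ω

ω = 2πf = 38960 rad/s
X_L = ωL = 1208 Ω
X_C = 1/(ωC) = 5462 Ω
Parallel: admittances add. Y = 1/R + 1/(jωL) + jωC
Y = (0.0006897 − j0.0006450) S
|Y| = 0.0009443 S → |Z| = 1/|Y| = 1059 Ω, ∠Z = −∠Y = 43.08°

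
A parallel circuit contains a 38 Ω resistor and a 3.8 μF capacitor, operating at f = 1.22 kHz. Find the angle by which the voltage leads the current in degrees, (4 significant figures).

ω = 2πf = 7665 rad/s
X_C = 1/(ωC) = 34.33 Ω
Parallel: admittances add. Y = 1/R + jωC
Y = (0.02632 + j0.02913) S
|Y| = 0.03926 S → |Z| = 1/|Y| = 25.47 Ω, ∠Z = −∠Y = -47.90°

-47.90°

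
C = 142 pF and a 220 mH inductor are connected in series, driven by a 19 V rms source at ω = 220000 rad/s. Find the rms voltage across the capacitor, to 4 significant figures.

37.11 V

X_L = ωL = 48400 Ω
X_C = 1/(ωC) = 32010 Ω
Net reactance X = X_L − X_C = 16390 Ω
Z = j16390 Ω
|Z| = √(0² + 16390²) = 16390 Ω
I = V/|Z| = 1.159 mA
V_C = I·|Z_C| = 0.001159 × 32010 = 37.11 V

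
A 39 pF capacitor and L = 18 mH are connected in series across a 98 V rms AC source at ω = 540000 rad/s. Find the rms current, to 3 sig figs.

X_L = ωL = 9720 Ω
X_C = 1/(ωC) = 47500 Ω
Net reactance X = X_L − X_C = -37800 Ω
Z = − j37800 Ω
|Z| = √(0² + 37800²) = 37800 Ω
I = V/|Z| = 98/37800 = 2.60 mA

2.60 mA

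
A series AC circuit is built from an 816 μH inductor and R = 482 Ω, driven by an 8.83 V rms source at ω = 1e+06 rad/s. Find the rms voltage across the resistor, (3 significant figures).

X_L = ωL = 816 Ω
Z = 482 + j816 Ω
|Z| = √(482² + 816²) = 948 Ω
I = V/|Z| = 9.32 mA
V_R = I·|Z_R| = 0.00932 × 482 = 4.49 V

4.49 V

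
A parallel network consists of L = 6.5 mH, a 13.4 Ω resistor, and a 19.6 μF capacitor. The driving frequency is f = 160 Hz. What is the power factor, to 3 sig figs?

ω = 2πf = 1005 rad/s
X_L = ωL = 6.53 Ω
X_C = 1/(ωC) = 50.8 Ω
Parallel: admittances add. Y = 1/R + 1/(jωL) + jωC
Y = (0.0746 − j0.133) S
|Y| = 0.153 S → |Z| = 1/|Y| = 6.54 Ω, ∠Z = −∠Y = 60.8°
cos φ = cos(60.8°) = 0.488

0.488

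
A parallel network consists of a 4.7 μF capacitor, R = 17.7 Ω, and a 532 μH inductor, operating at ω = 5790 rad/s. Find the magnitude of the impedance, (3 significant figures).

3.30 Ω

X_L = ωL = 3.08 Ω
X_C = 1/(ωC) = 36.7 Ω
Parallel: admittances add. Y = 1/R + 1/(jωL) + jωC
Y = (0.0565 − j0.297) S
|Y| = 0.303 S → |Z| = 1/|Y| = 3.30 Ω, ∠Z = −∠Y = 79.2°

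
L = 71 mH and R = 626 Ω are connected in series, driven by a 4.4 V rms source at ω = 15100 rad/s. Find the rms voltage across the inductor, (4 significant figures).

3.800 V

X_L = ωL = 1072 Ω
Z = 626.0 + j1072 Ω
|Z| = √(626.0² + 1072²) = 1241 Ω
I = V/|Z| = 3.544 mA
V_L = I·|Z_L| = 0.003544 × 1072 = 3.800 V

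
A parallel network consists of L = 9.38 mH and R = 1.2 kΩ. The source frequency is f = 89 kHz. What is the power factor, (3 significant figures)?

ω = 2πf = 559200 rad/s
X_L = ωL = 5250 Ω
Parallel: admittances add. Y = 1/R + 1/(jωL)
Y = (0.000833 − j0.000191) S
|Y| = 0.000855 S → |Z| = 1/|Y| = 1170 Ω, ∠Z = −∠Y = 12.9°
cos φ = cos(12.9°) = 0.975

0.975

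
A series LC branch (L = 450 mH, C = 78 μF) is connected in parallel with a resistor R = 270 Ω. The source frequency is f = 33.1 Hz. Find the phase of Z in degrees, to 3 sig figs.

ω = 2πf = 208.0 rad/s
X_L = ωL = 93.6 Ω
X_C = 1/(ωC) = 61.6 Ω
Branch 1: Z₁ = R = 270 Ω
Branch 2 (series LC): Z₂ = j(X_L − X_C) = j31.9 Ω
Parallel: Z = Z₁Z₂/(Z₁+Z₂), |Z| = 31.7 Ω, ∠Z = 83.3°

83.3°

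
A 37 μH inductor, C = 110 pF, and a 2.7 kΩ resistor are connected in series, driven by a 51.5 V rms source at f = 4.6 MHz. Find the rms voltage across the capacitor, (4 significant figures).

ω = 2πf = 2.89e+07 rad/s
X_L = ωL = 1069 Ω
X_C = 1/(ωC) = 314.5 Ω
Net reactance X = X_L − X_C = 754.9 Ω
Z = 2700 + j754.9 Ω
|Z| = √(2700² + 754.9²) = 2804 Ω
I = V/|Z| = 18.37 mA
V_C = I·|Z_C| = 0.01837 × 314.5 = 5.778 V

5.778 V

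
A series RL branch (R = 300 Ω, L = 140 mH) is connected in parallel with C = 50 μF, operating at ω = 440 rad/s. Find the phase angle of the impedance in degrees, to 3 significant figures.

X_L = ωL = 61.6 Ω
X_C = 1/(ωC) = 45.5 Ω
Branch 1 (R+jX_L): Z₁ = 300 + j61.6 Ω, |Z₁| = 306 Ω
Branch 2 (−jX_C): Z₂ = −j45.5 Ω
Parallel: Z = Z₁Z₂/(Z₁+Z₂), |Z| = 46.3 Ω, ∠Z = -81.5°

-81.5°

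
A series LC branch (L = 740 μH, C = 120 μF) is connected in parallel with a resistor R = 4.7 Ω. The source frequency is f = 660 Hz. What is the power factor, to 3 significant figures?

ω = 2πf = 4147 rad/s
X_L = ωL = 3.07 Ω
X_C = 1/(ωC) = 2.01 Ω
Branch 1: Z₁ = R = 4.70 Ω
Branch 2 (series LC): Z₂ = j(X_L − X_C) = j1.06 Ω
Parallel: Z = Z₁Z₂/(Z₁+Z₂), |Z| = 1.03 Ω, ∠Z = 77.3°
cos φ = cos(77.3°) = 0.220

0.220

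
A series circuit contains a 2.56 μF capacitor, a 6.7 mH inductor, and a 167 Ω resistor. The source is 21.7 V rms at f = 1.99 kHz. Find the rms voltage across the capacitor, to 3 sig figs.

ω = 2πf = 12500 rad/s
X_L = ωL = 83.8 Ω
X_C = 1/(ωC) = 31.2 Ω
Net reactance X = X_L − X_C = 52.5 Ω
Z = 167 + j52.5 Ω
|Z| = √(167² + 52.5²) = 175 Ω
I = V/|Z| = 124 mA
V_C = I·|Z_C| = 0.124 × 31.2 = 3.87 V

3.87 V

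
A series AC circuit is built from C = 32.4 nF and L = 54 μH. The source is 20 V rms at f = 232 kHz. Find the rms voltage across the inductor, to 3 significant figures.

ω = 2πf = 1.458e+06 rad/s
X_L = ωL = 78.7 Ω
X_C = 1/(ωC) = 21.2 Ω
Net reactance X = X_L − X_C = 57.5 Ω
Z = j57.5 Ω
|Z| = √(0² + 57.5²) = 57.5 Ω
I = V/|Z| = 348 mA
V_L = I·|Z_L| = 0.348 × 78.7 = 27.4 V

27.4 V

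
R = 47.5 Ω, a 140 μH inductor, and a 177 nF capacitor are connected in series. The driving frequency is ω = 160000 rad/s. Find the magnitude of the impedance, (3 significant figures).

49.2 Ω

X_L = ωL = 22.4 Ω
X_C = 1/(ωC) = 35.3 Ω
Net reactance X = X_L − X_C = -12.9 Ω
Z = 47.5 − j12.9 Ω
|Z| = √(47.5² + 12.9²) = 49.2 Ω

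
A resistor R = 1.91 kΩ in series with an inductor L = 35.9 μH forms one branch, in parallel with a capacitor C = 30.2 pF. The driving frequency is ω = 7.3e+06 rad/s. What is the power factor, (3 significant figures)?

0.960

X_L = ωL = 262 Ω
X_C = 1/(ωC) = 4540 Ω
Branch 1 (R+jX_L): Z₁ = 1910 + j262 Ω, |Z₁| = 1930 Ω
Branch 2 (−jX_C): Z₂ = −j4540 Ω
Parallel: Z = Z₁Z₂/(Z₁+Z₂), |Z| = 1870 Ω, ∠Z = -16.3°
cos φ = cos(-16.3°) = 0.960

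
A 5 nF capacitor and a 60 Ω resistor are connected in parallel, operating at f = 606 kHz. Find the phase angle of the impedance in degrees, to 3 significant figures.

ω = 2πf = 3.808e+06 rad/s
X_C = 1/(ωC) = 52.5 Ω
Parallel: admittances add. Y = 1/R + jωC
Y = (0.0167 + j0.0190) S
|Y| = 0.0253 S → |Z| = 1/|Y| = 39.5 Ω, ∠Z = −∠Y = -48.8°

-48.8°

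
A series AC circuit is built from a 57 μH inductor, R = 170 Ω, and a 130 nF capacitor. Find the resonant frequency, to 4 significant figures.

58.47 kHz

ω₀ = 1/√(LC) = 1/√(5.7e-05 × 1.3e-07) = 367400 rad/s
f₀ = ω₀/(2π) = 58.47 kHz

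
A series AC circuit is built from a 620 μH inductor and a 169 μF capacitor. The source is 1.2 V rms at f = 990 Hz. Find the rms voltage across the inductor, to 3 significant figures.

1.59 V

ω = 2πf = 6220 rad/s
X_L = ωL = 3.86 Ω
X_C = 1/(ωC) = 0.951 Ω
Net reactance X = X_L − X_C = 2.91 Ω
Z = j2.91 Ω
|Z| = √(0² + 2.91²) = 2.91 Ω
I = V/|Z| = 413 mA
V_L = I·|Z_L| = 0.413 × 3.86 = 1.59 V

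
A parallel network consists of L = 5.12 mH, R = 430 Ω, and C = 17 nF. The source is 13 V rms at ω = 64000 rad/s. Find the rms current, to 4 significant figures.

39.57 mA

X_L = ωL = 327.7 Ω
X_C = 1/(ωC) = 919.1 Ω
Parallel: admittances add. Y = 1/R + 1/(jωL) + jωC
Y = (0.002326 − j0.001964) S
|Y| = 0.003044 S → |Z| = 1/|Y| = 328.5 Ω, ∠Z = −∠Y = 40.18°
I = V/|Z| = 13/328.5 = 39.57 mA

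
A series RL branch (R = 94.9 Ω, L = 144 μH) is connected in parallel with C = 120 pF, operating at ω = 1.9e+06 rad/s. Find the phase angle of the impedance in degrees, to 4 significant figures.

X_L = ωL = 273.6 Ω
X_C = 1/(ωC) = 4386 Ω
Branch 1 (R+jX_L): Z₁ = 94.90 + j273.6 Ω, |Z₁| = 289.6 Ω
Branch 2 (−jX_C): Z₂ = −j4386 Ω
Parallel: Z = Z₁Z₂/(Z₁+Z₂), |Z| = 308.8 Ω, ∠Z = 69.55°

69.55°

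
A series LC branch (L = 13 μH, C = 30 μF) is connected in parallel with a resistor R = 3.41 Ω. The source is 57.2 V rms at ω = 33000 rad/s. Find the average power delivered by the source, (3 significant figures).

959 W

X_L = ωL = 0.429 Ω
X_C = 1/(ωC) = 1.01 Ω
Branch 1: Z₁ = R = 3.41 Ω
Branch 2 (series LC): Z₂ = j(X_L − X_C) = −j0.581 Ω
Parallel: Z = Z₁Z₂/(Z₁+Z₂), |Z| = 0.573 Ω, ∠Z = -80.3°
I = V/|Z| = 99.9 A
P = VI cos φ = 57.2 × 99.9 × cos(-80.3°) = 959 W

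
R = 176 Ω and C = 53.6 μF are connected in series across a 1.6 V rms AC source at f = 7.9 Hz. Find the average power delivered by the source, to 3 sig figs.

2.62 mW

ω = 2πf = 49.64 rad/s
X_C = 1/(ωC) = 376 Ω
Z = 176 − j376 Ω
|Z| = √(176² + 376²) = 415 Ω
∠Z = arctan(-376/176) = -64.9°
I = V/|Z| = 3.86 mA
P = VI cos φ = 1.6 × 0.00386 × cos(-64.9°) = 2.62 mW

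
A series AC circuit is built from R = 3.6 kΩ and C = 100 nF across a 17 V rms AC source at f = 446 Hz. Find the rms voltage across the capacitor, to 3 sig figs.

12.0 V

ω = 2πf = 2802 rad/s
X_C = 1/(ωC) = 3570 Ω
Z = 3600 − j3570 Ω
|Z| = √(3600² + 3570²) = 5070 Ω
I = V/|Z| = 3.35 mA
V_C = I·|Z_C| = 0.00335 × 3570 = 12.0 V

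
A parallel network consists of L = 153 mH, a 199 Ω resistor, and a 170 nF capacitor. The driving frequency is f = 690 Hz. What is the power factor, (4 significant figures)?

ω = 2πf = 4335 rad/s
X_L = ωL = 663.3 Ω
X_C = 1/(ωC) = 1357 Ω
Parallel: admittances add. Y = 1/R + 1/(jωL) + jωC
Y = (0.005025 − j0.0007706) S
|Y| = 0.005084 S → |Z| = 1/|Y| = 196.7 Ω, ∠Z = −∠Y = 8.718°
cos φ = cos(8.718°) = 0.9884

0.9884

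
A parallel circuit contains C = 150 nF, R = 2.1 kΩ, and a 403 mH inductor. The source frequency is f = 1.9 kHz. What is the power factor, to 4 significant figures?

ω = 2πf = 11940 rad/s
X_L = ωL = 4811 Ω
X_C = 1/(ωC) = 558.4 Ω
Parallel: admittances add. Y = 1/R + 1/(jωL) + jωC
Y = (0.0004762 + j0.001583) S
|Y| = 0.001653 S → |Z| = 1/|Y| = 605.0 Ω, ∠Z = −∠Y = -73.26°
cos φ = cos(-73.26°) = 0.2881

0.2881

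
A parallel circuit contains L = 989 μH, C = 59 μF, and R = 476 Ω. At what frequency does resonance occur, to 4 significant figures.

ω₀ = 1/√(LC) = 1/√(0.000989 × 5.9e-05) = 4140 rad/s
f₀ = ω₀/(2π) = 658.9 Hz

658.9 Hz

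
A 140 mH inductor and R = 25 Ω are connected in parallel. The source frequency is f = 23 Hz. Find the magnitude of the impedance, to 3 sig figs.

ω = 2πf = 144.5 rad/s
X_L = ωL = 20.2 Ω
Parallel: admittances add. Y = 1/R + 1/(jωL)
Y = (0.0400 − j0.0494) S
|Y| = 0.0636 S → |Z| = 1/|Y| = 15.7 Ω, ∠Z = −∠Y = 51.0°

15.7 Ω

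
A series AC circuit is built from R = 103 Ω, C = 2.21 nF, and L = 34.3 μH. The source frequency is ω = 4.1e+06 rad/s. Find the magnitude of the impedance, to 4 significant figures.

X_L = ωL = 140.6 Ω
X_C = 1/(ωC) = 110.4 Ω
Net reactance X = X_L − X_C = 30.27 Ω
Z = 103.0 + j30.27 Ω
|Z| = √(103.0² + 30.27²) = 107.4 Ω

107.4 Ω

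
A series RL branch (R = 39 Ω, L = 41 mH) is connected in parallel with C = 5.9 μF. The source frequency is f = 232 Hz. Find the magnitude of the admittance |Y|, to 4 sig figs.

ω = 2πf = 1458 rad/s
X_L = ωL = 59.77 Ω
X_C = 1/(ωC) = 116.3 Ω
Branch 1 (R+jX_L): Z₁ = 39.00 + j59.77 Ω, |Z₁| = 71.36 Ω
Branch 2 (−jX_C): Z₂ = −j116.3 Ω
Parallel: Z = Z₁Z₂/(Z₁+Z₂), |Z| = 120.9 Ω, ∠Z = 22.26°
|Y| = 1/|Z| = 8.274 mS

8.274 mS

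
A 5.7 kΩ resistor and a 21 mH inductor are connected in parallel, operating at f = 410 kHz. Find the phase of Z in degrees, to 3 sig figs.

ω = 2πf = 2.576e+06 rad/s
X_L = ωL = 54100 Ω
Parallel: admittances add. Y = 1/R + 1/(jωL)
Y = (0.000175 − j1.85e-05) S
|Y| = 0.000176 S → |Z| = 1/|Y| = 5670 Ω, ∠Z = −∠Y = 6.01°

6.01°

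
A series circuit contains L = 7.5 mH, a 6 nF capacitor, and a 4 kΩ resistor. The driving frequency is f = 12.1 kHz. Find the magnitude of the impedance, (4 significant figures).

ω = 2πf = 76030 rad/s
X_L = ωL = 570.2 Ω
X_C = 1/(ωC) = 2192 Ω
Net reactance X = X_L − X_C = -1622 Ω
Z = 4000 − j1622 Ω
|Z| = √(4000² + 1622²) = 4316 Ω

4316 Ω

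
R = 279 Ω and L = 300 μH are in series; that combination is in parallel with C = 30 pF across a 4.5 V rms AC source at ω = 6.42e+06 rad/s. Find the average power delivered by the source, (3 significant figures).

X_L = ωL = 1930 Ω
X_C = 1/(ωC) = 5190 Ω
Branch 1 (R+jX_L): Z₁ = 279 + j1930 Ω, |Z₁| = 1950 Ω
Branch 2 (−jX_C): Z₂ = −j5190 Ω
Parallel: Z = Z₁Z₂/(Z₁+Z₂), |Z| = 3080 Ω, ∠Z = 76.9°
I = V/|Z| = 1.46 mA
P = VI cos φ = 4.5 × 0.00146 × cos(76.9°) = 1.49 mW

1.49 mW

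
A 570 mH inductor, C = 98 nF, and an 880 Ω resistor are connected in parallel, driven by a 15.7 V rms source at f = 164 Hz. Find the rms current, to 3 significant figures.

ω = 2πf = 1030 rad/s
X_L = ωL = 587 Ω
X_C = 1/(ωC) = 9900 Ω
Parallel: admittances add. Y = 1/R + 1/(jωL) + jωC
Y = (0.00114 − j0.00160) S
|Y| = 0.00196 S → |Z| = 1/|Y| = 509 Ω, ∠Z = −∠Y = 54.6°
I = V/|Z| = 15.7/509 = 30.8 mA

30.8 mA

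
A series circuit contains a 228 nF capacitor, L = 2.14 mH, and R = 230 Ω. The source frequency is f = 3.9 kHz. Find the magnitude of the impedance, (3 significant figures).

263 Ω

ω = 2πf = 24500 rad/s
X_L = ωL = 52.4 Ω
X_C = 1/(ωC) = 179 Ω
Net reactance X = X_L − X_C = -127 Ω
Z = 230 − j127 Ω
|Z| = √(230² + 127²) = 263 Ω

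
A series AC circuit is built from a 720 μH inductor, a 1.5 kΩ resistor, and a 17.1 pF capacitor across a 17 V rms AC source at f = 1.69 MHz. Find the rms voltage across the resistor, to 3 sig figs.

9.76 V

ω = 2πf = 1.062e+07 rad/s
X_L = ωL = 7650 Ω
X_C = 1/(ωC) = 5510 Ω
Net reactance X = X_L − X_C = 2140 Ω
Z = 1500 + j2140 Ω
|Z| = √(1500² + 2140²) = 2610 Ω
I = V/|Z| = 6.51 mA
V_R = I·|Z_R| = 0.00651 × 1500 = 9.76 V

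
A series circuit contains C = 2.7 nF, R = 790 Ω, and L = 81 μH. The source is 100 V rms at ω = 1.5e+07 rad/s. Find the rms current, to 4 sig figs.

X_L = ωL = 1215 Ω
X_C = 1/(ωC) = 24.69 Ω
Net reactance X = X_L − X_C = 1190 Ω
Z = 790.0 + j1190 Ω
|Z| = √(790.0² + 1190²) = 1429 Ω
I = V/|Z| = 100/1429 = 70.00 mA

70.00 mA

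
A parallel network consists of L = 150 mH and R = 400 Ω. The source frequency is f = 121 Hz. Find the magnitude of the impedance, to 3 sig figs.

ω = 2πf = 760.3 rad/s
X_L = ωL = 114 Ω
Parallel: admittances add. Y = 1/R + 1/(jωL)
Y = (0.00250 − j0.00877) S
|Y| = 0.00912 S → |Z| = 1/|Y| = 110 Ω, ∠Z = −∠Y = 74.1°

110 Ω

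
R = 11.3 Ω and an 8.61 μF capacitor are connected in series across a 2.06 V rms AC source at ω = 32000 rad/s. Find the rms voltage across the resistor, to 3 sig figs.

X_C = 1/(ωC) = 3.63 Ω
Z = 11.3 − j3.63 Ω
|Z| = √(11.3² + 3.63²) = 11.9 Ω
I = V/|Z| = 174 mA
V_R = I·|Z_R| = 0.174 × 11.3 = 1.96 V

1.96 V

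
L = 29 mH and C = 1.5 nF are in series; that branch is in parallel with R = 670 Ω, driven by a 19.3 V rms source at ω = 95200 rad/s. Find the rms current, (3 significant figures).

29.2 mA

X_L = ωL = 2760 Ω
X_C = 1/(ωC) = 7000 Ω
Branch 1: Z₁ = R = 670 Ω
Branch 2 (series LC): Z₂ = j(X_L − X_C) = −j4240 Ω
Parallel: Z = Z₁Z₂/(Z₁+Z₂), |Z| = 662 Ω, ∠Z = -8.98°
I = V/|Z| = 19.3/662 = 29.2 mA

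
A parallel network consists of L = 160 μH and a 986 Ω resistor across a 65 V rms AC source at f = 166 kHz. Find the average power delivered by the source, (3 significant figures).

ω = 2πf = 1.043e+06 rad/s
X_L = ωL = 167 Ω
Parallel: admittances add. Y = 1/R + 1/(jωL)
Y = (0.00101 − j0.00599) S
|Y| = 0.00608 S → |Z| = 1/|Y| = 165 Ω, ∠Z = −∠Y = 80.4°
I = V/|Z| = 395 mA
P = VI cos φ = 65 × 0.395 × cos(80.4°) = 4.28 W

4.28 W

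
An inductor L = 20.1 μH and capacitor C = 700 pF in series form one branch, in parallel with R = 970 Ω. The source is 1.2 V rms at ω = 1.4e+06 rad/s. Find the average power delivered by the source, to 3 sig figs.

1.48 mW

X_L = ωL = 28.1 Ω
X_C = 1/(ωC) = 1020 Ω
Branch 1: Z₁ = R = 970 Ω
Branch 2 (series LC): Z₂ = j(X_L − X_C) = −j992 Ω
Parallel: Z = Z₁Z₂/(Z₁+Z₂), |Z| = 694 Ω, ∠Z = -44.3°
I = V/|Z| = 1.73 mA
P = VI cos φ = 1.2 × 0.00173 × cos(-44.3°) = 1.48 mW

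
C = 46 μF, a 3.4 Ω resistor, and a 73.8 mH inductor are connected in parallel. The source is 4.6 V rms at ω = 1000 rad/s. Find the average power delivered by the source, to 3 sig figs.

X_L = ωL = 73.8 Ω
X_C = 1/(ωC) = 21.7 Ω
Parallel: admittances add. Y = 1/R + 1/(jωL) + jωC
Y = (0.294 + j0.0324) S
|Y| = 0.296 S → |Z| = 1/|Y| = 3.38 Ω, ∠Z = −∠Y = -6.30°
I = V/|Z| = 1.36 A
P = VI cos φ = 4.6 × 1.36 × cos(-6.30°) = 6.22 W

6.22 W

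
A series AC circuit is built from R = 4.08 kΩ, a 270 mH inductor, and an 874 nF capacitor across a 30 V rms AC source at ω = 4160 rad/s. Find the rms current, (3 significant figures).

X_L = ωL = 1120 Ω
X_C = 1/(ωC) = 275 Ω
Net reactance X = X_L − X_C = 848 Ω
Z = 4080 + j848 Ω
|Z| = √(4080² + 848²) = 4170 Ω
I = V/|Z| = 30/4170 = 7.20 mA

7.20 mA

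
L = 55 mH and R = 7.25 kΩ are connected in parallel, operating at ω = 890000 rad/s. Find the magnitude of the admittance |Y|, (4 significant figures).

X_L = ωL = 48950 Ω
Parallel: admittances add. Y = 1/R + 1/(jωL)
Y = (0.0001379 − j2.043e-05) S
|Y| = 0.0001394 S → |Z| = 1/|Y| = 7172 Ω, ∠Z = −∠Y = 8.425°

139.4 μS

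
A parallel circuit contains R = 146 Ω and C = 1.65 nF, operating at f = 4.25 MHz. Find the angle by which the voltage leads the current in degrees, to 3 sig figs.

-81.2°

ω = 2πf = 2.67e+07 rad/s
X_C = 1/(ωC) = 22.7 Ω
Parallel: admittances add. Y = 1/R + jωC
Y = (0.00685 + j0.0441) S
|Y| = 0.0446 S → |Z| = 1/|Y| = 22.4 Ω, ∠Z = −∠Y = -81.2°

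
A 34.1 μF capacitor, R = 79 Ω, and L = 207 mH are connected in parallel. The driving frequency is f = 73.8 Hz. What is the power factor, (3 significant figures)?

ω = 2πf = 463.7 rad/s
X_L = ωL = 96.0 Ω
X_C = 1/(ωC) = 63.2 Ω
Parallel: admittances add. Y = 1/R + 1/(jωL) + jωC
Y = (0.0127 + j0.00539) S
|Y| = 0.0138 S → |Z| = 1/|Y| = 72.7 Ω, ∠Z = −∠Y = -23.1°
cos φ = cos(-23.1°) = 0.920

0.920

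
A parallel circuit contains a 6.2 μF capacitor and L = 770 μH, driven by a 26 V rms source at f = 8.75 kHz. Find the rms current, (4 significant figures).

ω = 2πf = 54980 rad/s
X_L = ωL = 42.33 Ω
X_C = 1/(ωC) = 2.934 Ω
Parallel: admittances add. Y = 1/(jωL) + jωC
Y = (0 + j0.3172) S
|Y| = 0.3172 S → |Z| = 1/|Y| = 3.152 Ω, ∠Z = −∠Y = -90.00°
I = V/|Z| = 26/3.152 = 8.248 A

8.248 A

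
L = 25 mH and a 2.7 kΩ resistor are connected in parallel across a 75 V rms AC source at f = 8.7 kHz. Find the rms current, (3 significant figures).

ω = 2πf = 54660 rad/s
X_L = ωL = 1370 Ω
Parallel: admittances add. Y = 1/R + 1/(jωL)
Y = (0.000370 − j0.000732) S
|Y| = 0.000820 S → |Z| = 1/|Y| = 1220 Ω, ∠Z = −∠Y = 63.2°
I = V/|Z| = 75/1220 = 61.5 mA

61.5 mA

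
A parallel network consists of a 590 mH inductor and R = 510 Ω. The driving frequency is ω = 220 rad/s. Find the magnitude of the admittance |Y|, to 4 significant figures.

X_L = ωL = 129.8 Ω
Parallel: admittances add. Y = 1/R + 1/(jωL)
Y = (0.001961 − j0.007704) S
|Y| = 0.007950 S → |Z| = 1/|Y| = 125.8 Ω, ∠Z = −∠Y = 75.72°

7.950 mS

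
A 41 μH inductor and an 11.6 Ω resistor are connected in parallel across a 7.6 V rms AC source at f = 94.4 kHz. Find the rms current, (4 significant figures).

725.9 mA

ω = 2πf = 593100 rad/s
X_L = ωL = 24.32 Ω
Parallel: admittances add. Y = 1/R + 1/(jωL)
Y = (0.08621 − j0.04112) S
|Y| = 0.09551 S → |Z| = 1/|Y| = 10.47 Ω, ∠Z = −∠Y = 25.50°
I = V/|Z| = 7.6/10.47 = 725.9 mA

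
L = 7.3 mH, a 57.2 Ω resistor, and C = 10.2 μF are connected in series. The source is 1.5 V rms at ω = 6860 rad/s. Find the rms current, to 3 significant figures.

22.2 mA

X_L = ωL = 50.1 Ω
X_C = 1/(ωC) = 14.3 Ω
Net reactance X = X_L − X_C = 35.8 Ω
Z = 57.2 + j35.8 Ω
|Z| = √(57.2² + 35.8²) = 67.5 Ω
I = V/|Z| = 1.5/67.5 = 22.2 mA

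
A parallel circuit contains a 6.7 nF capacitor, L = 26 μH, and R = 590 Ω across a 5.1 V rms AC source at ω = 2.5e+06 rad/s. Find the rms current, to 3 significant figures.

X_L = ωL = 65.0 Ω
X_C = 1/(ωC) = 59.7 Ω
Parallel: admittances add. Y = 1/R + 1/(jωL) + jωC
Y = (0.00169 + j0.00137) S
|Y| = 0.00218 S → |Z| = 1/|Y| = 459 Ω, ∠Z = −∠Y = -38.9°
I = V/|Z| = 5.1/459 = 11.1 mA

11.1 mA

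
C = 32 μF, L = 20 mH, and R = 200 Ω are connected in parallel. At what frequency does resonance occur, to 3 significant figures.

199 Hz

ω₀ = 1/√(LC) = 1/√(0.02 × 3.2e-05) = 1250 rad/s
f₀ = ω₀/(2π) = 199 Hz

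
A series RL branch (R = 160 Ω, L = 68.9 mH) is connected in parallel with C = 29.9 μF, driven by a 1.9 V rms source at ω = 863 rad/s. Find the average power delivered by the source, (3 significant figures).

19.8 mW

X_L = ωL = 59.5 Ω
X_C = 1/(ωC) = 38.8 Ω
Branch 1 (R+jX_L): Z₁ = 160 + j59.5 Ω, |Z₁| = 171 Ω
Branch 2 (−jX_C): Z₂ = −j38.8 Ω
Parallel: Z = Z₁Z₂/(Z₁+Z₂), |Z| = 41.0 Ω, ∠Z = -77.0°
I = V/|Z| = 46.3 mA
P = VI cos φ = 1.9 × 0.0463 × cos(-77.0°) = 19.8 mW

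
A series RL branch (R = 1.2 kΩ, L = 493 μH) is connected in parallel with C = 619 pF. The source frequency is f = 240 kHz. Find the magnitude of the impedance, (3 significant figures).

ω = 2πf = 1.508e+06 rad/s
X_L = ωL = 743 Ω
X_C = 1/(ωC) = 1070 Ω
Branch 1 (R+jX_L): Z₁ = 1200 + j743 Ω, |Z₁| = 1410 Ω
Branch 2 (−jX_C): Z₂ = −j1070 Ω
Parallel: Z = Z₁Z₂/(Z₁+Z₂), |Z| = 1220 Ω, ∠Z = -42.9°

1220 Ω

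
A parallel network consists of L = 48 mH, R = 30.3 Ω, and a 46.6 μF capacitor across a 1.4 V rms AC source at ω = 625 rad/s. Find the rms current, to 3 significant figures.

X_L = ωL = 30.0 Ω
X_C = 1/(ωC) = 34.3 Ω
Parallel: admittances add. Y = 1/R + 1/(jωL) + jωC
Y = (0.0330 − j0.00421) S
|Y| = 0.0333 S → |Z| = 1/|Y| = 30.1 Ω, ∠Z = −∠Y = 7.27°
I = V/|Z| = 1.4/30.1 = 46.6 mA

46.6 mA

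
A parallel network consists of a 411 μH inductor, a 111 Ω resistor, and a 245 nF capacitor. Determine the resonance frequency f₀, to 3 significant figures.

15.9 kHz

ω₀ = 1/√(LC) = 1/√(0.000411 × 2.45e-07) = 99650 rad/s
f₀ = ω₀/(2π) = 15.9 kHz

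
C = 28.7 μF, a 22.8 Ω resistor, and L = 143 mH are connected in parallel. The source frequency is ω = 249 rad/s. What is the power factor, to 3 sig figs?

X_L = ωL = 35.6 Ω
X_C = 1/(ωC) = 140 Ω
Parallel: admittances add. Y = 1/R + 1/(jωL) + jωC
Y = (0.0439 − j0.0209) S
|Y| = 0.0486 S → |Z| = 1/|Y| = 20.6 Ω, ∠Z = −∠Y = 25.5°
cos φ = cos(25.5°) = 0.902

0.902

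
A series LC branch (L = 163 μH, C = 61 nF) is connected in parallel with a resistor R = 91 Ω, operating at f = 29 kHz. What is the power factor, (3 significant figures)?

ω = 2πf = 182200 rad/s
X_L = ωL = 29.7 Ω
X_C = 1/(ωC) = 90.0 Ω
Branch 1: Z₁ = R = 91.0 Ω
Branch 2 (series LC): Z₂ = j(X_L − X_C) = −j60.3 Ω
Parallel: Z = Z₁Z₂/(Z₁+Z₂), |Z| = 50.2 Ω, ∠Z = -56.5°
cos φ = cos(-56.5°) = 0.552

0.552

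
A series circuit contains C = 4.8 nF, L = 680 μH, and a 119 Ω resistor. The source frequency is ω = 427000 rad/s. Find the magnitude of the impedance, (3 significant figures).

X_L = ωL = 290 Ω
X_C = 1/(ωC) = 488 Ω
Net reactance X = X_L − X_C = -198 Ω
Z = 119 − j198 Ω
|Z| = √(119² + 198²) = 231 Ω

231 Ω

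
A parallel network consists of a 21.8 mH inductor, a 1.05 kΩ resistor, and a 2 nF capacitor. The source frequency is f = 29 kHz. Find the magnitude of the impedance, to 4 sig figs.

1043 Ω

ω = 2πf = 182200 rad/s
X_L = ωL = 3972 Ω
X_C = 1/(ωC) = 2744 Ω
Parallel: admittances add. Y = 1/R + 1/(jωL) + jωC
Y = (0.0009524 + j0.0001127) S
|Y| = 0.0009590 S → |Z| = 1/|Y| = 1043 Ω, ∠Z = −∠Y = -6.747°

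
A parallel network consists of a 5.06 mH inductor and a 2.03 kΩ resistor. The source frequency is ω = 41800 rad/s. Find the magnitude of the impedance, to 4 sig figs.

210.4 Ω

X_L = ωL = 211.5 Ω
Parallel: admittances add. Y = 1/R + 1/(jωL)
Y = (0.0004926 − j0.004728) S
|Y| = 0.004754 S → |Z| = 1/|Y| = 210.4 Ω, ∠Z = −∠Y = 84.05°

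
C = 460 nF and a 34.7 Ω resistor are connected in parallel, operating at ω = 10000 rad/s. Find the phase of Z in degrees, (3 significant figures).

X_C = 1/(ωC) = 217 Ω
Parallel: admittances add. Y = 1/R + jωC
Y = (0.0288 + j0.00460) S
|Y| = 0.0292 S → |Z| = 1/|Y| = 34.3 Ω, ∠Z = −∠Y = -9.07°

-9.07°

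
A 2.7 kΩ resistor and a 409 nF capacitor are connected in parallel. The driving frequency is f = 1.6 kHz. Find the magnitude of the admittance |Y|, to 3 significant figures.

ω = 2πf = 10050 rad/s
X_C = 1/(ωC) = 243 Ω
Parallel: admittances add. Y = 1/R + jωC
Y = (0.000370 + j0.00411) S
|Y| = 0.00413 S → |Z| = 1/|Y| = 242 Ω, ∠Z = −∠Y = -84.9°

4.13 mS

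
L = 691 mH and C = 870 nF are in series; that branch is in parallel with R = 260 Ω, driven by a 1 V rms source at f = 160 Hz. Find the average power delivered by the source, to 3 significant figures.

ω = 2πf = 1005 rad/s
X_L = ωL = 695 Ω
X_C = 1/(ωC) = 1140 Ω
Branch 1: Z₁ = R = 260 Ω
Branch 2 (series LC): Z₂ = j(X_L − X_C) = −j449 Ω
Parallel: Z = Z₁Z₂/(Z₁+Z₂), |Z| = 225 Ω, ∠Z = -30.1°
I = V/|Z| = 4.45 mA
P = VI cos φ = 1 × 0.00445 × cos(-30.1°) = 3.85 mW

3.85 mW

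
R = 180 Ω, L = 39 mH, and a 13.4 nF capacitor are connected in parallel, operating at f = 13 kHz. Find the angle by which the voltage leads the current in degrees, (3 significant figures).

-8.00°

ω = 2πf = 81680 rad/s
X_L = ωL = 3190 Ω
X_C = 1/(ωC) = 914 Ω
Parallel: admittances add. Y = 1/R + 1/(jωL) + jωC
Y = (0.00556 + j0.000781) S
|Y| = 0.00561 S → |Z| = 1/|Y| = 178 Ω, ∠Z = −∠Y = -8.00°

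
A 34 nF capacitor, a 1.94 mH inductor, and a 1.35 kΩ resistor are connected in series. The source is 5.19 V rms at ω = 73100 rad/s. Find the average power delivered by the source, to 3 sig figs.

19.2 mW

X_L = ωL = 142 Ω
X_C = 1/(ωC) = 402 Ω
Net reactance X = X_L − X_C = -261 Ω
Z = 1350 − j261 Ω
|Z| = √(1350² + 261²) = 1370 Ω
∠Z = arctan(-261/1350) = -10.9°
I = V/|Z| = 3.77 mA
P = VI cos φ = 5.19 × 0.00377 × cos(-10.9°) = 19.2 mW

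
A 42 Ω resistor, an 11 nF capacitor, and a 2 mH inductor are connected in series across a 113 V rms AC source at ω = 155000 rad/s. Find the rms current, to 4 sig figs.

404.0 mA

X_L = ωL = 310.0 Ω
X_C = 1/(ωC) = 586.5 Ω
Net reactance X = X_L − X_C = -276.5 Ω
Z = 42.00 − j276.5 Ω
|Z| = √(42.00² + 276.5²) = 279.7 Ω
I = V/|Z| = 113/279.7 = 404.0 mA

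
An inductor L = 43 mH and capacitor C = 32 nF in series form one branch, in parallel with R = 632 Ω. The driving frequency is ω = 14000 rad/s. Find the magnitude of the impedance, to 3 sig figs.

589 Ω

X_L = ωL = 602 Ω
X_C = 1/(ωC) = 2230 Ω
Branch 1: Z₁ = R = 632 Ω
Branch 2 (series LC): Z₂ = j(X_L − X_C) = −j1630 Ω
Parallel: Z = Z₁Z₂/(Z₁+Z₂), |Z| = 589 Ω, ∠Z = -21.2°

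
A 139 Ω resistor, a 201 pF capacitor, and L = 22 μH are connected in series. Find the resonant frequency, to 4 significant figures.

2.393 MHz

ω₀ = 1/√(LC) = 1/√(2.2e-05 × 2.01e-10) = 1.504e+07 rad/s
f₀ = ω₀/(2π) = 2.393 MHz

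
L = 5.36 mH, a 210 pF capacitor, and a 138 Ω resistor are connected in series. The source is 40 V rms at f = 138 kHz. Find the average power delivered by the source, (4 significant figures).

301.7 mW

ω = 2πf = 867100 rad/s
X_L = ωL = 4648 Ω
X_C = 1/(ωC) = 5492 Ω
Net reactance X = X_L − X_C = -844.3 Ω
Z = 138.0 − j844.3 Ω
|Z| = √(138.0² + 844.3²) = 855.5 Ω
∠Z = arctan(-844.3/138.0) = -80.72°
I = V/|Z| = 46.75 mA
P = VI cos φ = 40 × 0.04675 × cos(-80.72°) = 301.7 mW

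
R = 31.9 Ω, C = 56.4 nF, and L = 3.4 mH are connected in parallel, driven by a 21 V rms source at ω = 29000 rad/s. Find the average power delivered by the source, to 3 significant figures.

13.8 W

X_L = ωL = 98.6 Ω
X_C = 1/(ωC) = 611 Ω
Parallel: admittances add. Y = 1/R + 1/(jωL) + jωC
Y = (0.0313 − j0.00851) S
|Y| = 0.0325 S → |Z| = 1/|Y| = 30.8 Ω, ∠Z = −∠Y = 15.2°
I = V/|Z| = 682 mA
P = VI cos φ = 21 × 0.682 × cos(15.2°) = 13.8 W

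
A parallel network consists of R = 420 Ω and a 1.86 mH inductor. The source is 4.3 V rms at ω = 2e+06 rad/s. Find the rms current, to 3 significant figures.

X_L = ωL = 3720 Ω
Parallel: admittances add. Y = 1/R + 1/(jωL)
Y = (0.00238 − j0.000269) S
|Y| = 0.00240 S → |Z| = 1/|Y| = 417 Ω, ∠Z = −∠Y = 6.44°
I = V/|Z| = 4.3/417 = 10.3 mA

10.3 mA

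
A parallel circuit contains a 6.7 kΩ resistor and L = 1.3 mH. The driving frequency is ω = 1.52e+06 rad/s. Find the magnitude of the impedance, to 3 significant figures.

1900 Ω

X_L = ωL = 1980 Ω
Parallel: admittances add. Y = 1/R + 1/(jωL)
Y = (0.000149 − j0.000506) S
|Y| = 0.000528 S → |Z| = 1/|Y| = 1900 Ω, ∠Z = −∠Y = 73.6°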